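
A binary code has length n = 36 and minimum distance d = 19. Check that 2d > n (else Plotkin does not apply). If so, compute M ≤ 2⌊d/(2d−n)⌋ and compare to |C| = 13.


Plotkin bound M ≤ 18; given |C| = 13 ≤ bound (satisfied).

Check applicability: 2d = 38, n = 36.
2d − n = 2 > 0, so Plotkin applies.
Compute d/(2d−n) = 19/2 ≈ 9.5000.
⌊d/(2d−n)⌋ = 9.
Plotkin bound: M ≤ 2·9 = 18.
Given |C| = 13, check: satisfied.
This |C| is below the Plotkin bound.


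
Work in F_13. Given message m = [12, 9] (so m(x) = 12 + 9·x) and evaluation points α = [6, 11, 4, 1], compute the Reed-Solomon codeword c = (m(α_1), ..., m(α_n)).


c = [1, 7, 9, 8]

Message polynomial: m(x) = 12 + 9·x (mod 13).
For each evaluation point α_i, compute m(α_i) mod 13:
  α_1 = 6: Horner steps 9 → 1, so m(6) = 1.
  α_2 = 11: Horner steps 9 → 7, so m(11) = 7.
  α_3 = 4: Horner steps 9 → 9, so m(4) = 9.
  α_4 = 1: Horner steps 9 → 8, so m(1) = 8.
Codeword c = [1, 7, 9, 8] ∈ F_13^4.


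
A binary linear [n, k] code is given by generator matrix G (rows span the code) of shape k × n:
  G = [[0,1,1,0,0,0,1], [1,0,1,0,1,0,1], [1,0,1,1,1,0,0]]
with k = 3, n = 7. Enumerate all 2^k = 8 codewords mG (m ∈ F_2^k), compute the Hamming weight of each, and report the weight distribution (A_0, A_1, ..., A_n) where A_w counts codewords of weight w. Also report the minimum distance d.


Weight distribution: A_0 = 1, A_2 = 1, A_3 = 3, A_4 = 2, A_5 = 1. Minimum distance d = 2.

Enumerate all 2^3 = 8 messages m ∈ F_2^3.
For each, compute codeword c = mG in F_2^7, then tally its weight.
  m = 000 → c = 0000000, weight = 0.
  m = 100 → c = 0110001, weight = 3.
  m = 010 → c = 1010101, weight = 4.
  m = 110 → c = 1100100, weight = 3.
  m = 001 → c = 1011100, weight = 4.
  m = 101 → c = 1101101, weight = 5.
  m = 011 → c = 0001001, weight = 2.
  m = 111 → c = 0111000, weight = 3.
Tally weights:
  weight 0: 1 codewords.
  weight 2: 1 codewords.
  weight 3: 3 codewords.
  weight 4: 2 codewords.
  weight 5: 1 codewords.
Minimum distance d = smallest w > 0 with A_w > 0 = 2.
Sanity: Σ A_w = 8 = 2^3 = 8 ✓.


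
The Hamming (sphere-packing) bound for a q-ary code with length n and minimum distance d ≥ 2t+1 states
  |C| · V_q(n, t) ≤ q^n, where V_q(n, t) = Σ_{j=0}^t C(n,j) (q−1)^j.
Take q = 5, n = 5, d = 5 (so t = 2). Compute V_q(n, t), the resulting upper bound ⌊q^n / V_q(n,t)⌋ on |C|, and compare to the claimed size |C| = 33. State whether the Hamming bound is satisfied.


V_q(n, t) = 181, q^n = 3125, Hamming bound = 17, |C| = 33 > bound (violated).

Step 1: Compute V_q(n, t) = Σ_{j=0}^2 C(n, j) (q−1)^j.
  j = 0: C(5,0)·(4)^0 = 1·1 = 1.
  j = 1: C(5,1)·(4)^1 = 5·4 = 20.
  j = 2: C(5,2)·(4)^2 = 10·16 = 160.
  V_q(n, t) = 1 + 20 + 160 = 181.
Step 2: q^n = 5^5 = 3125.
Step 3: Hamming bound ⌊q^n / V_q(n,t)⌋ = ⌊3125/181⌋ = 17.
Step 4: Compare |C| = 33 to 17: violated.
The claimed |C| lies above the Hamming bound, so no 5-ary code of length 5 with d ≥ 5 can have 33 codewords.


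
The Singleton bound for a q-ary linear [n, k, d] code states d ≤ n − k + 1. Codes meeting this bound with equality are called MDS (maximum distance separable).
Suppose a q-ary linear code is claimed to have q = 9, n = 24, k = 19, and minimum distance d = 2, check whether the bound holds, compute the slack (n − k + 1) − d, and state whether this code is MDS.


Singleton RHS = n − k + 1 = 6, slack = 4, bound satisfied, not MDS.

Singleton bound: d ≤ n − k + 1.
Here n = 24, k = 19, so n − k + 1 = 6.
Given d = 2, check d ≤ 6: YES.
Slack = (n − k + 1) − d = 4.
The code is NOT MDS (slack = 4 > 0).
Description: the claimed parameters are [24, 19, 2]_9; such a code would be non-MDS.


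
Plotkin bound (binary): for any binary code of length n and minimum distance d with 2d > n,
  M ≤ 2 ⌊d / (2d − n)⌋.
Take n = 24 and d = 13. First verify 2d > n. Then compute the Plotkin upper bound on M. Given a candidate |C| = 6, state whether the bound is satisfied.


Plotkin bound M ≤ 12; given |C| = 6 ≤ bound (satisfied).

Check applicability: 2d = 26, n = 24.
2d − n = 2 > 0, so Plotkin applies.
Compute d/(2d−n) = 13/2 ≈ 6.5000.
⌊d/(2d−n)⌋ = 6.
Plotkin bound: M ≤ 2·6 = 12.
Given |C| = 6, check: satisfied.
This |C| is below the Plotkin bound.


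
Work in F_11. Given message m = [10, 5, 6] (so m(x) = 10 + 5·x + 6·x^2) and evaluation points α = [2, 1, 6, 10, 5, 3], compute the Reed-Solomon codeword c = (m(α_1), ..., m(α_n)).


c = [0, 10, 3, 0, 9, 2]

Message polynomial: m(x) = 10 + 5·x + 6·x^2 (mod 11).
For each evaluation point α_i, compute m(α_i) mod 11:
  α_1 = 2: Horner steps 6 → 6 → 0, so m(2) = 0.
  α_2 = 1: Horner steps 6 → 0 → 10, so m(1) = 10.
  α_3 = 6: Horner steps 6 → 8 → 3, so m(6) = 3.
  α_4 = 10: Horner steps 6 → 10 → 0, so m(10) = 0.
  α_5 = 5: Horner steps 6 → 2 → 9, so m(5) = 9.
  α_6 = 3: Horner steps 6 → 1 → 2, so m(3) = 2.
Codeword c = [0, 10, 3, 0, 9, 2] ∈ F_11^6.


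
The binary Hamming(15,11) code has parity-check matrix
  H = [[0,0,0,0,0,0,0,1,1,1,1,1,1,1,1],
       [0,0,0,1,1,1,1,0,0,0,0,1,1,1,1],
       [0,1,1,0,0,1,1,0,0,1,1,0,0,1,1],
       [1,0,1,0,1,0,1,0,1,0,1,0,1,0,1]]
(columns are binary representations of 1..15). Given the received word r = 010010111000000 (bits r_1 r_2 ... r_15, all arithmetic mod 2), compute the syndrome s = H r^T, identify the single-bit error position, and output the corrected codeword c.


s = (0, 0, 0, 1)^T, error position = 1, corrected codeword c = 110010111000000

Compute s = H r^T mod 2 one row at a time:
  s_1 = 1 + 1 + 0 + 0 + 0 + 0 + 0 + 0 = 2 ≡ 0 (mod 2).
  s_2 = 0 + 1 + 0 + 1 + 0 + 0 + 0 + 0 = 2 ≡ 0 (mod 2).
  s_3 = 1 + 0 + 0 + 1 + 0 + 0 + 0 + 0 = 2 ≡ 0 (mod 2).
  s_4 = 0 + 0 + 1 + 1 + 1 + 0 + 0 + 0 = 3 ≡ 1 (mod 2).
s = (0, 0, 0, 1)^T — this equals column 1 of H (binary 0001), so error is at position 1.
Correct: flip bit 1 of r = 010010111000000 to get c = 110010111000000.


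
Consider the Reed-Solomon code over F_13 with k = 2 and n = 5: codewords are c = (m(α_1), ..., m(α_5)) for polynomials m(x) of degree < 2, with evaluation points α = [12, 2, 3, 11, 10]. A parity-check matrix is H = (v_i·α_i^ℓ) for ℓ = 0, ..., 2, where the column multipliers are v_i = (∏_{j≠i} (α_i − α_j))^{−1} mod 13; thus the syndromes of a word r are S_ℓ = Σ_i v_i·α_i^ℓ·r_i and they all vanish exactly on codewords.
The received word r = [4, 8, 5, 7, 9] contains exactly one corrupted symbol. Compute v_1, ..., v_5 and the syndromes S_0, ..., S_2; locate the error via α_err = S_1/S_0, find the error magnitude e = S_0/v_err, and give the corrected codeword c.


S = (8, 2, 7), error at position 5, error magnitude e = 12, c = [4, 8, 5, 7, 10].

Step 1: column multipliers v_i = (∏_{j≠i}(α_i − α_j))^{−1} mod 13.
  i = 1 (α = 12): (12−2)(12−3)(12−11)(12−10) = 10·9·1·2 = 180 ≡ 11, so v_1 = 11^{−1} = 6 (mod 13).
  i = 2 (α = 2): (2−12)(2−3)(2−11)(2−10) = (−10)·(−1)·(−9)·(−8) = 720 ≡ 5, so v_2 = 5^{−1} = 8 (mod 13).
  i = 3 (α = 3): (3−12)(3−2)(3−11)(3−10) = (−9)·1·(−8)·(−7) = −504 ≡ 3, so v_3 = 3^{−1} = 9 (mod 13).
  i = 4 (α = 11): (11−12)(11−2)(11−3)(11−10) = (−1)·9·8·1 = −72 ≡ 6, so v_4 = 6^{−1} = 11 (mod 13).
  i = 5 (α = 10): (10−12)(10−2)(10−3)(10−11) = (−2)·8·7·(−1) = 112 ≡ 8, so v_5 = 8^{−1} = 5 (mod 13).
  v = [6, 8, 9, 11, 5].
Step 2: syndromes of r = [4, 8, 5, 7, 9] (all sums mod 13).
  S_0 = Σ v_i r_i = 6·4 + 8·8 + 9·5 + 11·7 + 5·9 = 255 ≡ 8.
  S_1 = Σ v_i α_i r_i = 6·12·4 + 8·2·8 + 9·3·5 + 11·11·7 + 5·10·9 = 1848 ≡ 2.
  α_i^2 mod 13 = [1, 4, 9, 4, 9].
  S_2 = Σ v_i α_i^2 r_i = 6·1·4 + 8·4·8 + 9·9·5 + 11·4·7 + 5·9·9 = 1398 ≡ 7.
  S = (8, 2, 7) ≠ 0, so r is not a codeword (an error is present).
Step 3: locate the error. For a single error e at position i, S_ℓ = v_i·e·α_i^ℓ, so α_err = S_1/S_0.
  S_0^{−1} = 8^{−1} = 5 (mod 13), so α_err = 2·5 = 10 ≡ 10 = α_5. Error position i = 5.
  Consistency check: S_2/S_1 = 7·7 = 49 ≡ 10 = α_err ✓ (single-error assumption holds).
Step 4: error magnitude e = S_0/v_5 = S_0·∏_{j≠5}(α_5 − α_j) = 8·8 = 64 ≡ 12 (mod 13).
Step 5: correct position 5: c_5 = r_5 − e = 9 − 12 ≡ 10 (mod 13). Hence c = [4, 8, 5, 7, 10].
  Check: interpolating c through the α_i gives m(x) = 1 + 10·x (degree < 2) with m(α_i) = c_i for every i, so c is indeed a codeword.


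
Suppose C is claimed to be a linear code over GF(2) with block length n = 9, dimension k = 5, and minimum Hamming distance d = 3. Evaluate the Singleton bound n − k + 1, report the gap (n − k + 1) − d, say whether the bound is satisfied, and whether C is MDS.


Singleton RHS = n − k + 1 = 5, slack = 2, bound satisfied, not MDS.

Singleton bound: d ≤ n − k + 1.
Here n = 9, k = 5, so n − k + 1 = 5.
Given d = 3, check d ≤ 5: YES.
Slack = (n − k + 1) − d = 2.
The code is NOT MDS (slack = 2 > 0).
Description: the claimed parameters are [9, 5, 3]_2; such a code would be non-MDS.


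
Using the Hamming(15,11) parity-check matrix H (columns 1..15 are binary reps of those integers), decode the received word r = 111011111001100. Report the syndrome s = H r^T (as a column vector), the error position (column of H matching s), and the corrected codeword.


s = (0, 1, 0, 0)^T, error position = 4, corrected codeword c = 111111111001100

Compute s = H r^T mod 2 one row at a time:
  s_1 = 1 + 1 + 0 + 0 + 1 + 1 + 0 + 0 = 4 ≡ 0 (mod 2).
  s_2 = 0 + 1 + 1 + 1 + 1 + 1 + 0 + 0 = 5 ≡ 1 (mod 2).
  s_3 = 1 + 1 + 1 + 1 + 0 + 0 + 0 + 0 = 4 ≡ 0 (mod 2).
  s_4 = 1 + 1 + 1 + 1 + 1 + 0 + 1 + 0 = 6 ≡ 0 (mod 2).
s = (0, 1, 0, 0)^T — this equals column 4 of H (binary 0100), so error is at position 4.
Correct: flip bit 4 of r = 111011111001100 to get c = 111111111001100.


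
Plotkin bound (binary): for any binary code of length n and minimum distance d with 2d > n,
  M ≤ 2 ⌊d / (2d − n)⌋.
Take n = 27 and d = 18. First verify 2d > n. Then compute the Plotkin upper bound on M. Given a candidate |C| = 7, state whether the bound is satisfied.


Plotkin bound M ≤ 4; given |C| = 7 > bound (violated).

Check applicability: 2d = 36, n = 27.
2d − n = 9 > 0, so Plotkin applies.
Compute d/(2d−n) = 18/9 ≈ 2.0000.
⌊d/(2d−n)⌋ = 2.
Plotkin bound: M ≤ 2·2 = 4.
Given |C| = 7, check: VIOLATED.
This |C| is above the Plotkin bound, so no binary code with n = 27, d = 18 and 7 codewords exists.


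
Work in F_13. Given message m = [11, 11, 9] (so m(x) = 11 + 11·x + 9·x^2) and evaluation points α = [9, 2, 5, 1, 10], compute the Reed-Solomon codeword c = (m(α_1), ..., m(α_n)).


c = [7, 4, 5, 5, 7]

Message polynomial: m(x) = 11 + 11·x + 9·x^2 (mod 13).
For each evaluation point α_i, compute m(α_i) mod 13:
  α_1 = 9: Horner steps 9 → 1 → 7, so m(9) = 7.
  α_2 = 2: Horner steps 9 → 3 → 4, so m(2) = 4.
  α_3 = 5: Horner steps 9 → 4 → 5, so m(5) = 5.
  α_4 = 1: Horner steps 9 → 7 → 5, so m(1) = 5.
  α_5 = 10: Horner steps 9 → 10 → 7, so m(10) = 7.
Codeword c = [7, 4, 5, 5, 7] ∈ F_13^5.


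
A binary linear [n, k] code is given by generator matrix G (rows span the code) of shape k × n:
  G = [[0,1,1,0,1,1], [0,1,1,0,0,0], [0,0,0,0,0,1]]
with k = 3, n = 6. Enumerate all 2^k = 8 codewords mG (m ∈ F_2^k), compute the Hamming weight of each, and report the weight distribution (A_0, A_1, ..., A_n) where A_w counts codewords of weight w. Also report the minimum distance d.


Weight distribution: A_0 = 1, A_1 = 2, A_2 = 2, A_3 = 2, A_4 = 1. Minimum distance d = 1.

Enumerate all 2^3 = 8 messages m ∈ F_2^3.
For each, compute codeword c = mG in F_2^6, then tally its weight.
  m = 000 → c = 000000, weight = 0.
  m = 100 → c = 011011, weight = 4.
  m = 010 → c = 011000, weight = 2.
  m = 110 → c = 000011, weight = 2.
  m = 001 → c = 000001, weight = 1.
  m = 101 → c = 011010, weight = 3.
  m = 011 → c = 011001, weight = 3.
  m = 111 → c = 000010, weight = 1.
Tally weights:
  weight 0: 1 codewords.
  weight 1: 2 codewords.
  weight 2: 2 codewords.
  weight 3: 2 codewords.
  weight 4: 1 codewords.
Minimum distance d = smallest w > 0 with A_w > 0 = 1.
Sanity: Σ A_w = 8 = 2^3 = 8 ✓.


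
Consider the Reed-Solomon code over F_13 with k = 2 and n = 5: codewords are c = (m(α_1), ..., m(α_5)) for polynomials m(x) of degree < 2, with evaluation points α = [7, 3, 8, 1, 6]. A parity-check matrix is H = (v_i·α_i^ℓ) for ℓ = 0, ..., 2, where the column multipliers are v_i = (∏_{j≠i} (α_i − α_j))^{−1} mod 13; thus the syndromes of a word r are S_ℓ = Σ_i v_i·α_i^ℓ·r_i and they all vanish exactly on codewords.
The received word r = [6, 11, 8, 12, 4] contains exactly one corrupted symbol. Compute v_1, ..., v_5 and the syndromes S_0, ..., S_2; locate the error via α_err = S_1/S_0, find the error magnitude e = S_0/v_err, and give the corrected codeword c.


S = (11, 11, 11), error at position 4, error magnitude e = 5, c = [6, 11, 8, 7, 4].

Step 1: column multipliers v_i = (∏_{j≠i}(α_i − α_j))^{−1} mod 13.
  i = 1 (α = 7): (7−3)(7−8)(7−1)(7−6) = 4·(−1)·6·1 = −24 ≡ 2, so v_1 = 2^{−1} = 7 (mod 13).
  i = 2 (α = 3): (3−7)(3−8)(3−1)(3−6) = (−4)·(−5)·2·(−3) = −120 ≡ 10, so v_2 = 10^{−1} = 4 (mod 13).
  i = 3 (α = 8): (8−7)(8−3)(8−1)(8−6) = 1·5·7·2 = 70 ≡ 5, so v_3 = 5^{−1} = 8 (mod 13).
  i = 4 (α = 1): (1−7)(1−3)(1−8)(1−6) = (−6)·(−2)·(−7)·(−5) = 420 ≡ 4, so v_4 = 4^{−1} = 10 (mod 13).
  i = 5 (α = 6): (6−7)(6−3)(6−8)(6−1) = (−1)·3·(−2)·5 = 30 ≡ 4, so v_5 = 4^{−1} = 10 (mod 13).
  v = [7, 4, 8, 10, 10].
Step 2: syndromes of r = [6, 11, 8, 12, 4] (all sums mod 13).
  S_0 = Σ v_i r_i = 7·6 + 4·11 + 8·8 + 10·12 + 10·4 = 310 ≡ 11.
  S_1 = Σ v_i α_i r_i = 7·7·6 + 4·3·11 + 8·8·8 + 10·1·12 + 10·6·4 = 1298 ≡ 11.
  α_i^2 mod 13 = [10, 9, 12, 1, 10].
  S_2 = Σ v_i α_i^2 r_i = 7·10·6 + 4·9·11 + 8·12·8 + 10·1·12 + 10·10·4 = 2104 ≡ 11.
  S = (11, 11, 11) ≠ 0, so r is not a codeword (an error is present).
Step 3: locate the error. For a single error e at position i, S_ℓ = v_i·e·α_i^ℓ, so α_err = S_1/S_0.
  S_0^{−1} = 11^{−1} = 6 (mod 13), so α_err = 11·6 = 66 ≡ 1 = α_4. Error position i = 4.
  Consistency check: S_2/S_1 = 11·6 = 66 ≡ 1 = α_err ✓ (single-error assumption holds).
Step 4: error magnitude e = S_0/v_4 = S_0·∏_{j≠4}(α_4 − α_j) = 11·4 = 44 ≡ 5 (mod 13).
Step 5: correct position 4: c_4 = r_4 − e = 12 − 5 ≡ 7 (mod 13). Hence c = [6, 11, 8, 7, 4].
  Check: interpolating c through the α_i gives m(x) = 5 + 2·x (degree < 2) with m(α_i) = c_i for every i, so c is indeed a codeword.


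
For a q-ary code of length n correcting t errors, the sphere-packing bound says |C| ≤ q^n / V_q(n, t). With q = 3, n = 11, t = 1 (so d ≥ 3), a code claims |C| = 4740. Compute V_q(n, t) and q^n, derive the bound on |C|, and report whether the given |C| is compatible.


V_q(n, t) = 23, q^n = 177147, Hamming bound = 7702, |C| = 4740 ≤ bound (satisfied).

Step 1: Compute V_q(n, t) = Σ_{j=0}^1 C(n, j) (q−1)^j.
  j = 0: C(11,0)·(2)^0 = 1·1 = 1.
  j = 1: C(11,1)·(2)^1 = 11·2 = 22.
  V_q(n, t) = 1 + 22 = 23.
Step 2: q^n = 3^11 = 177147.
Step 3: Hamming bound ⌊q^n / V_q(n,t)⌋ = ⌊177147/23⌋ = 7702.
Step 4: Compare |C| = 4740 to 7702: satisfied.
The claimed |C| lies below the Hamming bound.


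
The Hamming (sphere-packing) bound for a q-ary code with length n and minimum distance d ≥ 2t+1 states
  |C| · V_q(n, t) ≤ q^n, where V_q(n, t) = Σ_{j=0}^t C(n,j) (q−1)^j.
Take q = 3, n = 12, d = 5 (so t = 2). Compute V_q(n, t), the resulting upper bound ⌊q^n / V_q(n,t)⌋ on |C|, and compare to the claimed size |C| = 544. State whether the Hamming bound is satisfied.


V_q(n, t) = 289, q^n = 531441, Hamming bound = 1838, |C| = 544 ≤ bound (satisfied).

Step 1: Compute V_q(n, t) = Σ_{j=0}^2 C(n, j) (q−1)^j.
  j = 0: C(12,0)·(2)^0 = 1·1 = 1.
  j = 1: C(12,1)·(2)^1 = 12·2 = 24.
  j = 2: C(12,2)·(2)^2 = 66·4 = 264.
  V_q(n, t) = 1 + 24 + 264 = 289.
Step 2: q^n = 3^12 = 531441.
Step 3: Hamming bound ⌊q^n / V_q(n,t)⌋ = ⌊531441/289⌋ = 1838.
Step 4: Compare |C| = 544 to 1838: satisfied.
The claimed |C| lies below the Hamming bound.


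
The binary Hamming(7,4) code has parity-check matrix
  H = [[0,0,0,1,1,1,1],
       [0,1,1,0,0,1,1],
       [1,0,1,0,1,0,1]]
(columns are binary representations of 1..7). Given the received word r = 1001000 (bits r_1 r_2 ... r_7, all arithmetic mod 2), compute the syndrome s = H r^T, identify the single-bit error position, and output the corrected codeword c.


s = (1, 0, 1)^T, error position = 5, corrected codeword c = 1001100

Compute s = H r^T mod 2 one row at a time:
  s_1 = 1 + 0 + 0 + 0 = 1 ≡ 1 (mod 2).
  s_2 = 0 + 0 + 0 + 0 = 0 ≡ 0 (mod 2).
  s_3 = 1 + 0 + 0 + 0 = 1 ≡ 1 (mod 2).
s = (1, 0, 1)^T — this equals column 5 of H (binary 101), so error is at position 5.
Correct: flip bit 5 of r = 1001000 to get c = 1001100.


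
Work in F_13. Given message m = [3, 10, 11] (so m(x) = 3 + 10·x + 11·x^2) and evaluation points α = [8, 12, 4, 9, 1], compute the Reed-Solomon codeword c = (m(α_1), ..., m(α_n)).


c = [7, 4, 11, 9, 11]

Message polynomial: m(x) = 3 + 10·x + 11·x^2 (mod 13).
For each evaluation point α_i, compute m(α_i) mod 13:
  α_1 = 8: Horner steps 11 → 7 → 7, so m(8) = 7.
  α_2 = 12: Horner steps 11 → 12 → 4, so m(12) = 4.
  α_3 = 4: Horner steps 11 → 2 → 11, so m(4) = 11.
  α_4 = 9: Horner steps 11 → 5 → 9, so m(9) = 9.
  α_5 = 1: Horner steps 11 → 8 → 11, so m(1) = 11.
Codeword c = [7, 4, 11, 9, 11] ∈ F_13^5.


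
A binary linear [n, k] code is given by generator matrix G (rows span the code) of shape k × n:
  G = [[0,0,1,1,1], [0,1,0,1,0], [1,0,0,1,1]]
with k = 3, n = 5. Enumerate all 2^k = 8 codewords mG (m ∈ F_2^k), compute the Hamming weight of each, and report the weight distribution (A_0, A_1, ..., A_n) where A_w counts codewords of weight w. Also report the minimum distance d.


Weight distribution: A_0 = 1, A_2 = 2, A_3 = 4, A_4 = 1. Minimum distance d = 2.

Enumerate all 2^3 = 8 messages m ∈ F_2^3.
For each, compute codeword c = mG in F_2^5, then tally its weight.
  m = 000 → c = 00000, weight = 0.
  m = 100 → c = 00111, weight = 3.
  m = 010 → c = 01010, weight = 2.
  m = 110 → c = 01101, weight = 3.
  m = 001 → c = 10011, weight = 3.
  m = 101 → c = 10100, weight = 2.
  m = 011 → c = 11001, weight = 3.
  m = 111 → c = 11110, weight = 4.
Tally weights:
  weight 0: 1 codewords.
  weight 2: 2 codewords.
  weight 3: 4 codewords.
  weight 4: 1 codewords.
Minimum distance d = smallest w > 0 with A_w > 0 = 2.
Sanity: Σ A_w = 8 = 2^3 = 8 ✓.


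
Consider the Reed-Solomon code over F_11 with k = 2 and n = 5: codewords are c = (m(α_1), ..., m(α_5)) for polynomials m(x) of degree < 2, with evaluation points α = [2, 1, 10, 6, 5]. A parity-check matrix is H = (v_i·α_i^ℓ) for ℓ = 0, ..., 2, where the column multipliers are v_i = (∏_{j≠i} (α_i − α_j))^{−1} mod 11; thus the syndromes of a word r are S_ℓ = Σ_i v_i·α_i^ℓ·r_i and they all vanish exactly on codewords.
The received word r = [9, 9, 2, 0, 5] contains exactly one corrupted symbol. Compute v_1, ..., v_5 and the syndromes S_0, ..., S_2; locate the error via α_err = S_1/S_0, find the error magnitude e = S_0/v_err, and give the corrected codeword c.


S = (7, 7, 7), error at position 2, error magnitude e = 6, c = [9, 3, 2, 0, 5].

Step 1: column multipliers v_i = (∏_{j≠i}(α_i − α_j))^{−1} mod 11.
  i = 1 (α = 2): (2−1)(2−10)(2−6)(2−5) = 1·(−8)·(−4)·(−3) = −96 ≡ 3, so v_1 = 3^{−1} = 4 (mod 11).
  i = 2 (α = 1): (1−2)(1−10)(1−6)(1−5) = (−1)·(−9)·(−5)·(−4) = 180 ≡ 4, so v_2 = 4^{−1} = 3 (mod 11).
  i = 3 (α = 10): (10−2)(10−1)(10−6)(10−5) = 8·9·4·5 = 1440 ≡ 10, so v_3 = 10^{−1} = 10 (mod 11).
  i = 4 (α = 6): (6−2)(6−1)(6−10)(6−5) = 4·5·(−4)·1 = −80 ≡ 8, so v_4 = 8^{−1} = 7 (mod 11).
  i = 5 (α = 5): (5−2)(5−1)(5−10)(5−6) = 3·4·(−5)·(−1) = 60 ≡ 5, so v_5 = 5^{−1} = 9 (mod 11).
  v = [4, 3, 10, 7, 9].
Step 2: syndromes of r = [9, 9, 2, 0, 5] (all sums mod 11).
  S_0 = Σ v_i r_i = 4·9 + 3·9 + 10·2 + 7·0 + 9·5 = 128 ≡ 7.
  S_1 = Σ v_i α_i r_i = 4·2·9 + 3·1·9 + 10·10·2 + 7·6·0 + 9·5·5 = 524 ≡ 7.
  α_i^2 mod 11 = [4, 1, 1, 3, 3].
  S_2 = Σ v_i α_i^2 r_i = 4·4·9 + 3·1·9 + 10·1·2 + 7·3·0 + 9·3·5 = 326 ≡ 7.
  S = (7, 7, 7) ≠ 0, so r is not a codeword (an error is present).
Step 3: locate the error. For a single error e at position i, S_ℓ = v_i·e·α_i^ℓ, so α_err = S_1/S_0.
  S_0^{−1} = 7^{−1} = 8 (mod 11), so α_err = 7·8 = 56 ≡ 1 = α_2. Error position i = 2.
  Consistency check: S_2/S_1 = 7·8 = 56 ≡ 1 = α_err ✓ (single-error assumption holds).
Step 4: error magnitude e = S_0/v_2 = S_0·∏_{j≠2}(α_2 − α_j) = 7·4 = 28 ≡ 6 (mod 11).
Step 5: correct position 2: c_2 = r_2 − e = 9 − 6 ≡ 3 (mod 11). Hence c = [9, 3, 2, 0, 5].
  Check: interpolating c through the α_i gives m(x) = 8 + 6·x (degree < 2) with m(α_i) = c_i for every i, so c is indeed a codeword.


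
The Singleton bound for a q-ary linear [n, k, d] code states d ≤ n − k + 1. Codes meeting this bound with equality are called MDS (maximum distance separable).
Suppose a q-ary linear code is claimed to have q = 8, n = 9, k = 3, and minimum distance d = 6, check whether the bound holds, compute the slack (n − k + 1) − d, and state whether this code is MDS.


Singleton RHS = n − k + 1 = 7, slack = 1, bound satisfied, not MDS.

Singleton bound: d ≤ n − k + 1.
Here n = 9, k = 3, so n − k + 1 = 7.
Given d = 6, check d ≤ 7: YES.
Slack = (n − k + 1) − d = 1.
The code is NOT MDS (slack = 1 > 0).
Description: the claimed parameters are [9, 3, 6]_8; such a code would be non-MDS.


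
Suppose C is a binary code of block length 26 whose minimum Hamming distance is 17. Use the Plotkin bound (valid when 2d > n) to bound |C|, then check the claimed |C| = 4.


Plotkin bound M ≤ 4; given |C| = 4 ≤ bound (satisfied).

Check applicability: 2d = 34, n = 26.
2d − n = 8 > 0, so Plotkin applies.
Compute d/(2d−n) = 17/8 ≈ 2.1250.
⌊d/(2d−n)⌋ = 2.
Plotkin bound: M ≤ 2·2 = 4.
Given |C| = 4, check: satisfied.
This |C| is at the Plotkin bound.


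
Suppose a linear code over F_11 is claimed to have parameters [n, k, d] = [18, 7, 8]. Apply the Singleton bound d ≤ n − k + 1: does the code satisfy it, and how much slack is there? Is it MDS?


Singleton RHS = n − k + 1 = 12, slack = 4, bound satisfied, not MDS.

Singleton bound: d ≤ n − k + 1.
Here n = 18, k = 7, so n − k + 1 = 12.
Given d = 8, check d ≤ 12: YES.
Slack = (n − k + 1) − d = 4.
The code is NOT MDS (slack = 4 > 0).
Description: the claimed parameters are [18, 7, 8]_11; such a code would be non-MDS.


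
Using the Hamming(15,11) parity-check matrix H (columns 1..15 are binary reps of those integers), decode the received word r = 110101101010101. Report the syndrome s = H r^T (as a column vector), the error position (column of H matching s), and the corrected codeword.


s = (0, 1, 1, 0)^T, error position = 6, corrected codeword c = 110100101010101

Compute s = H r^T mod 2 one row at a time:
  s_1 = 0 + 1 + 0 + 1 + 0 + 1 + 0 + 1 = 4 ≡ 0 (mod 2).
  s_2 = 1 + 0 + 1 + 1 + 0 + 1 + 0 + 1 = 5 ≡ 1 (mod 2).
  s_3 = 1 + 0 + 1 + 1 + 0 + 1 + 0 + 1 = 5 ≡ 1 (mod 2).
  s_4 = 1 + 0 + 0 + 1 + 1 + 1 + 1 + 1 = 6 ≡ 0 (mod 2).
s = (0, 1, 1, 0)^T — this equals column 6 of H (binary 0110), so error is at position 6.
Correct: flip bit 6 of r = 110101101010101 to get c = 110100101010101.


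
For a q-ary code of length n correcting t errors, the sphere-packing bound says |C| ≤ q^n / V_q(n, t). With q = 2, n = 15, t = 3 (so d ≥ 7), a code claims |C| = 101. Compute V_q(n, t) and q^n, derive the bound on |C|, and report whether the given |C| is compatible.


V_q(n, t) = 576, q^n = 32768, Hamming bound = 56, |C| = 101 > bound (violated).

Step 1: Compute V_q(n, t) = Σ_{j=0}^3 C(n, j) (q−1)^j.
  j = 0: C(15,0)·(1)^0 = 1·1 = 1.
  j = 1: C(15,1)·(1)^1 = 15·1 = 15.
  j = 2: C(15,2)·(1)^2 = 105·1 = 105.
  j = 3: C(15,3)·(1)^3 = 455·1 = 455.
  V_q(n, t) = 1 + 15 + 105 + 455 = 576.
Step 2: q^n = 2^15 = 32768.
Step 3: Hamming bound ⌊q^n / V_q(n,t)⌋ = ⌊32768/576⌋ = 56.
Step 4: Compare |C| = 101 to 56: violated.
The claimed |C| lies above the Hamming bound, so no 2-ary code of length 15 with d ≥ 7 can have 101 codewords.


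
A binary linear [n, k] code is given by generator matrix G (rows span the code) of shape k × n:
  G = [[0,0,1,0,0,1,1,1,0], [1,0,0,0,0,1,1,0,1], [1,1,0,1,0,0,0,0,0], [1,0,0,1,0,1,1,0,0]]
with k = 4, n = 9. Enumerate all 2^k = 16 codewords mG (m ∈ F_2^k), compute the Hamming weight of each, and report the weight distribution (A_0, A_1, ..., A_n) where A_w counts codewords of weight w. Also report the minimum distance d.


Weight distribution: A_0 = 1, A_2 = 1, A_3 = 4, A_4 = 5, A_5 = 2, A_6 = 1, A_7 = 2. Minimum distance d = 2.

Enumerate all 2^4 = 16 messages m ∈ F_2^4.
For each, compute codeword c = mG in F_2^9, then tally its weight.
  m = 0000 → c = 000000000, weight = 0.
  m = 1000 → c = 001001110, weight = 4.
  m = 0100 → c = 100001101, weight = 4.
  m = 1100 → c = 101000011, weight = 4.
  m = 0010 → c = 110100000, weight = 3.
  m = 1010 → c = 111101110, weight = 7.
  m = 0110 → c = 010101101, weight = 5.
  m = 1110 → c = 011100011, weight = 5.
  m = 0001 → c = 100101100, weight = 4.
  m = 1001 → c = 101100010, weight = 4.
  m = 0101 → c = 000100001, weight = 2.
  m = 1101 → c = 001101111, weight = 6.
  m = 0011 → c = 010001100, weight = 3.
  m = 1011 → c = 011000010, weight = 3.
  m = 0111 → c = 110000001, weight = 3.
  m = 1111 → c = 111001111, weight = 7.
Tally weights:
  weight 0: 1 codewords.
  weight 2: 1 codewords.
  weight 3: 4 codewords.
  weight 4: 5 codewords.
  weight 5: 2 codewords.
  weight 6: 1 codewords.
  weight 7: 2 codewords.
Minimum distance d = smallest w > 0 with A_w > 0 = 2.
Sanity: Σ A_w = 16 = 2^4 = 16 ✓.


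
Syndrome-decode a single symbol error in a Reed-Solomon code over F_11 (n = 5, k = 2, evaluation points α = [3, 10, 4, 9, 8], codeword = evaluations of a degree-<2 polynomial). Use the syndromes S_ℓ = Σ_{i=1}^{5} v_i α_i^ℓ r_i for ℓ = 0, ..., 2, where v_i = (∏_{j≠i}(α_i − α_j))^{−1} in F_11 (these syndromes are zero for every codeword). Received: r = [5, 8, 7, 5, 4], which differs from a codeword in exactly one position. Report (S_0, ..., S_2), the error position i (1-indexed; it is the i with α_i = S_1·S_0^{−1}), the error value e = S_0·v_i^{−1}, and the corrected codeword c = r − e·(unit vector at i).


S = (7, 8, 6), error at position 4, error magnitude e = 10, c = [5, 8, 7, 6, 4].

Step 1: column multipliers v_i = (∏_{j≠i}(α_i − α_j))^{−1} mod 11.
  i = 1 (α = 3): (3−10)(3−4)(3−9)(3−8) = (−7)·(−1)·(−6)·(−5) = 210 ≡ 1, so v_1 = 1^{−1} = 1 (mod 11).
  i = 2 (α = 10): (10−3)(10−4)(10−9)(10−8) = 7·6·1·2 = 84 ≡ 7, so v_2 = 7^{−1} = 8 (mod 11).
  i = 3 (α = 4): (4−3)(4−10)(4−9)(4−8) = 1·(−6)·(−5)·(−4) = −120 ≡ 1, so v_3 = 1^{−1} = 1 (mod 11).
  i = 4 (α = 9): (9−3)(9−10)(9−4)(9−8) = 6·(−1)·5·1 = −30 ≡ 3, so v_4 = 3^{−1} = 4 (mod 11).
  i = 5 (α = 8): (8−3)(8−10)(8−4)(8−9) = 5·(−2)·4·(−1) = 40 ≡ 7, so v_5 = 7^{−1} = 8 (mod 11).
  v = [1, 8, 1, 4, 8].
Step 2: syndromes of r = [5, 8, 7, 5, 4] (all sums mod 11).
  S_0 = Σ v_i r_i = 1·5 + 8·8 + 1·7 + 4·5 + 8·4 = 128 ≡ 7.
  S_1 = Σ v_i α_i r_i = 1·3·5 + 8·10·8 + 1·4·7 + 4·9·5 + 8·8·4 = 1119 ≡ 8.
  α_i^2 mod 11 = [9, 1, 5, 4, 9].
  S_2 = Σ v_i α_i^2 r_i = 1·9·5 + 8·1·8 + 1·5·7 + 4·4·5 + 8·9·4 = 512 ≡ 6.
  S = (7, 8, 6) ≠ 0, so r is not a codeword (an error is present).
Step 3: locate the error. For a single error e at position i, S_ℓ = v_i·e·α_i^ℓ, so α_err = S_1/S_0.
  S_0^{−1} = 7^{−1} = 8 (mod 11), so α_err = 8·8 = 64 ≡ 9 = α_4. Error position i = 4.
  Consistency check: S_2/S_1 = 6·7 = 42 ≡ 9 = α_err ✓ (single-error assumption holds).
Step 4: error magnitude e = S_0/v_4 = S_0·∏_{j≠4}(α_4 − α_j) = 7·3 = 21 ≡ 10 (mod 11).
Step 5: correct position 4: c_4 = r_4 − e = 5 − 10 ≡ 6 (mod 11). Hence c = [5, 8, 7, 6, 4].
  Check: interpolating c through the α_i gives m(x) = 10 + 2·x (degree < 2) with m(α_i) = c_i for every i, so c is indeed a codeword.


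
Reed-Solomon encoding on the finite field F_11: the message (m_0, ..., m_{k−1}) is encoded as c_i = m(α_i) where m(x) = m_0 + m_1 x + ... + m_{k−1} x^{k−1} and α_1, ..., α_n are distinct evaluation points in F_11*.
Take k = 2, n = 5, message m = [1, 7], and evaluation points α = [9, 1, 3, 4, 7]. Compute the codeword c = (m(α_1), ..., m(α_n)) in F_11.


c = [9, 8, 0, 7, 6]

Message polynomial: m(x) = 1 + 7·x (mod 11).
For each evaluation point α_i, compute m(α_i) mod 11:
  α_1 = 9: Horner steps 7 → 9, so m(9) = 9.
  α_2 = 1: Horner steps 7 → 8, so m(1) = 8.
  α_3 = 3: Horner steps 7 → 0, so m(3) = 0.
  α_4 = 4: Horner steps 7 → 7, so m(4) = 7.
  α_5 = 7: Horner steps 7 → 6, so m(7) = 6.
Codeword c = [9, 8, 0, 7, 6] ∈ F_11^5.


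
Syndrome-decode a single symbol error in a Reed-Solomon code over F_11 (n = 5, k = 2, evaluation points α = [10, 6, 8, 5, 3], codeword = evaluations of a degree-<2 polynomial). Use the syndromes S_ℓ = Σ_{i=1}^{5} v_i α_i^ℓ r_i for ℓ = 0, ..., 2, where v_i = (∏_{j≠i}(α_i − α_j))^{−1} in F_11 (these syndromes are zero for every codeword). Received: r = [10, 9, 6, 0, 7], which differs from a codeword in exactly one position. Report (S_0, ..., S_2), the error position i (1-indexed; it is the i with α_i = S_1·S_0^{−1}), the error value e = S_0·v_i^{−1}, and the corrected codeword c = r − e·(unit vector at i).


S = (9, 10, 5), error at position 2, error magnitude e = 7, c = [10, 2, 6, 0, 7].

Step 1: column multipliers v_i = (∏_{j≠i}(α_i − α_j))^{−1} mod 11.
  i = 1 (α = 10): (10−6)(10−8)(10−5)(10−3) = 4·2·5·7 = 280 ≡ 5, so v_1 = 5^{−1} = 9 (mod 11).
  i = 2 (α = 6): (6−10)(6−8)(6−5)(6−3) = (−4)·(−2)·1·3 = 24 ≡ 2, so v_2 = 2^{−1} = 6 (mod 11).
  i = 3 (α = 8): (8−10)(8−6)(8−5)(8−3) = (−2)·2·3·5 = −60 ≡ 6, so v_3 = 6^{−1} = 2 (mod 11).
  i = 4 (α = 5): (5−10)(5−6)(5−8)(5−3) = (−5)·(−1)·(−3)·2 = −30 ≡ 3, so v_4 = 3^{−1} = 4 (mod 11).
  i = 5 (α = 3): (3−10)(3−6)(3−8)(3−5) = (−7)·(−3)·(−5)·(−2) = 210 ≡ 1, so v_5 = 1^{−1} = 1 (mod 11).
  v = [9, 6, 2, 4, 1].
Step 2: syndromes of r = [10, 9, 6, 0, 7] (all sums mod 11).
  S_0 = Σ v_i r_i = 9·10 + 6·9 + 2·6 + 4·0 + 1·7 = 163 ≡ 9.
  S_1 = Σ v_i α_i r_i = 9·10·10 + 6·6·9 + 2·8·6 + 4·5·0 + 1·3·7 = 1341 ≡ 10.
  α_i^2 mod 11 = [1, 3, 9, 3, 9].
  S_2 = Σ v_i α_i^2 r_i = 9·1·10 + 6·3·9 + 2·9·6 + 4·3·0 + 1·9·7 = 423 ≡ 5.
  S = (9, 10, 5) ≠ 0, so r is not a codeword (an error is present).
Step 3: locate the error. For a single error e at position i, S_ℓ = v_i·e·α_i^ℓ, so α_err = S_1/S_0.
  S_0^{−1} = 9^{−1} = 5 (mod 11), so α_err = 10·5 = 50 ≡ 6 = α_2. Error position i = 2.
  Consistency check: S_2/S_1 = 5·10 = 50 ≡ 6 = α_err ✓ (single-error assumption holds).
Step 4: error magnitude e = S_0/v_2 = S_0·∏_{j≠2}(α_2 − α_j) = 9·2 = 18 ≡ 7 (mod 11).
Step 5: correct position 2: c_2 = r_2 − e = 9 − 7 ≡ 2 (mod 11). Hence c = [10, 2, 6, 0, 7].
  Check: interpolating c through the α_i gives m(x) = 1 + 2·x (degree < 2) with m(α_i) = c_i for every i, so c is indeed a codeword.


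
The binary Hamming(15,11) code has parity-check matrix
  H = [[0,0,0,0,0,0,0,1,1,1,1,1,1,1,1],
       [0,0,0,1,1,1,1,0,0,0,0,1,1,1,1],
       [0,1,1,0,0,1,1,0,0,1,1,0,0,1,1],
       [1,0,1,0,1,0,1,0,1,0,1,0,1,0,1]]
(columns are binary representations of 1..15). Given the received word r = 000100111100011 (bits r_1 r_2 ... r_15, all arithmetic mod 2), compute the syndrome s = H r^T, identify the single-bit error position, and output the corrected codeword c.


s = (1, 0, 0, 1)^T, error position = 9, corrected codeword c = 000100110100011

Compute s = H r^T mod 2 one row at a time:
  s_1 = 1 + 1 + 1 + 0 + 0 + 0 + 1 + 1 = 5 ≡ 1 (mod 2).
  s_2 = 1 + 0 + 0 + 1 + 0 + 0 + 1 + 1 = 4 ≡ 0 (mod 2).
  s_3 = 0 + 0 + 0 + 1 + 1 + 0 + 1 + 1 = 4 ≡ 0 (mod 2).
  s_4 = 0 + 0 + 0 + 1 + 1 + 0 + 0 + 1 = 3 ≡ 1 (mod 2).
s = (1, 0, 0, 1)^T — this equals column 9 of H (binary 1001), so error is at position 9.
Correct: flip bit 9 of r = 000100111100011 to get c = 000100110100011.


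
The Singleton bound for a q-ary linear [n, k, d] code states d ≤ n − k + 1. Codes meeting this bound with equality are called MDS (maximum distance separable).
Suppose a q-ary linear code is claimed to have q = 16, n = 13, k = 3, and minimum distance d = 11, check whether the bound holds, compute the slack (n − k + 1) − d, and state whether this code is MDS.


Singleton RHS = n − k + 1 = 11, slack = 0, bound satisfied, MDS.

Singleton bound: d ≤ n − k + 1.
Here n = 13, k = 3, so n − k + 1 = 11.
Given d = 11, check d ≤ 11: YES.
Slack = (n − k + 1) − d = 0.
The code is MDS (slack = 0).
Description: the claimed parameters are [13, 3, 11]_16; such a code would be MDS (meets Singleton bound).


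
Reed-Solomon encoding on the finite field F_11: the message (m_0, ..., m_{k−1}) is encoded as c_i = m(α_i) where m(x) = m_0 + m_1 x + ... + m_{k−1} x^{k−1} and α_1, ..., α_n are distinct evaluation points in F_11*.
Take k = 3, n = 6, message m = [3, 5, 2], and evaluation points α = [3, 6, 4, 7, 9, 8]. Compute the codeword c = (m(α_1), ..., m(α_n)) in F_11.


c = [3, 6, 0, 4, 1, 6]

Message polynomial: m(x) = 3 + 5·x + 2·x^2 (mod 11).
For each evaluation point α_i, compute m(α_i) mod 11:
  α_1 = 3: Horner steps 2 → 0 → 3, so m(3) = 3.
  α_2 = 6: Horner steps 2 → 6 → 6, so m(6) = 6.
  α_3 = 4: Horner steps 2 → 2 → 0, so m(4) = 0.
  α_4 = 7: Horner steps 2 → 8 → 4, so m(7) = 4.
  α_5 = 9: Horner steps 2 → 1 → 1, so m(9) = 1.
  α_6 = 8: Horner steps 2 → 10 → 6, so m(8) = 6.
Codeword c = [3, 6, 0, 4, 1, 6] ∈ F_11^6.


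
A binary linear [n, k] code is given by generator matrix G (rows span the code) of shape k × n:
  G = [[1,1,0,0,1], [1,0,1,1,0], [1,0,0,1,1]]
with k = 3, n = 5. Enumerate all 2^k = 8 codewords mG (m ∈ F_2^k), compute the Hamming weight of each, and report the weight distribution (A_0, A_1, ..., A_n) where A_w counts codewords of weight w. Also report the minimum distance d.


Weight distribution: A_0 = 1, A_2 = 2, A_3 = 4, A_4 = 1. Minimum distance d = 2.

Enumerate all 2^3 = 8 messages m ∈ F_2^3.
For each, compute codeword c = mG in F_2^5, then tally its weight.
  m = 000 → c = 00000, weight = 0.
  m = 100 → c = 11001, weight = 3.
  m = 010 → c = 10110, weight = 3.
  m = 110 → c = 01111, weight = 4.
  m = 001 → c = 10011, weight = 3.
  m = 101 → c = 01010, weight = 2.
  m = 011 → c = 00101, weight = 2.
  m = 111 → c = 11100, weight = 3.
Tally weights:
  weight 0: 1 codewords.
  weight 2: 2 codewords.
  weight 3: 4 codewords.
  weight 4: 1 codewords.
Minimum distance d = smallest w > 0 with A_w > 0 = 2.
Sanity: Σ A_w = 8 = 2^3 = 8 ✓.


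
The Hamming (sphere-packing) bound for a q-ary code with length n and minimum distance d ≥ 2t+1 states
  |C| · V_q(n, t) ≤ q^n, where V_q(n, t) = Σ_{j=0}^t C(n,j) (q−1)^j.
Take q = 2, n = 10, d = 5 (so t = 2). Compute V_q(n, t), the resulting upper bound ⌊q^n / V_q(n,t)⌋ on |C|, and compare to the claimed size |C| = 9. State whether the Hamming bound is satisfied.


V_q(n, t) = 56, q^n = 1024, Hamming bound = 18, |C| = 9 ≤ bound (satisfied).

Step 1: Compute V_q(n, t) = Σ_{j=0}^2 C(n, j) (q−1)^j.
  j = 0: C(10,0)·(1)^0 = 1·1 = 1.
  j = 1: C(10,1)·(1)^1 = 10·1 = 10.
  j = 2: C(10,2)·(1)^2 = 45·1 = 45.
  V_q(n, t) = 1 + 10 + 45 = 56.
Step 2: q^n = 2^10 = 1024.
Step 3: Hamming bound ⌊q^n / V_q(n,t)⌋ = ⌊1024/56⌋ = 18.
Step 4: Compare |C| = 9 to 18: satisfied.
The claimed |C| lies below the Hamming bound.


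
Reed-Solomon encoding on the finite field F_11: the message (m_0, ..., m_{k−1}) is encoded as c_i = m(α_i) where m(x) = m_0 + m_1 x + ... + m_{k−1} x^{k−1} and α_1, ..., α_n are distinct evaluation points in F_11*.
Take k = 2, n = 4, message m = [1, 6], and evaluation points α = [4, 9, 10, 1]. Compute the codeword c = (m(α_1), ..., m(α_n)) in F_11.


c = [3, 0, 6, 7]

Message polynomial: m(x) = 1 + 6·x (mod 11).
For each evaluation point α_i, compute m(α_i) mod 11:
  α_1 = 4: Horner steps 6 → 3, so m(4) = 3.
  α_2 = 9: Horner steps 6 → 0, so m(9) = 0.
  α_3 = 10: Horner steps 6 → 6, so m(10) = 6.
  α_4 = 1: Horner steps 6 → 7, so m(1) = 7.
Codeword c = [3, 0, 6, 7] ∈ F_11^4.


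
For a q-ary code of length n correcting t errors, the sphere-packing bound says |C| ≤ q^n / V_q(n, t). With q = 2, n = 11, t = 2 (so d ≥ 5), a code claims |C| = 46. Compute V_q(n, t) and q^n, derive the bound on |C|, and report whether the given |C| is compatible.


V_q(n, t) = 67, q^n = 2048, Hamming bound = 30, |C| = 46 > bound (violated).

Step 1: Compute V_q(n, t) = Σ_{j=0}^2 C(n, j) (q−1)^j.
  j = 0: C(11,0)·(1)^0 = 1·1 = 1.
  j = 1: C(11,1)·(1)^1 = 11·1 = 11.
  j = 2: C(11,2)·(1)^2 = 55·1 = 55.
  V_q(n, t) = 1 + 11 + 55 = 67.
Step 2: q^n = 2^11 = 2048.
Step 3: Hamming bound ⌊q^n / V_q(n,t)⌋ = ⌊2048/67⌋ = 30.
Step 4: Compare |C| = 46 to 30: violated.
The claimed |C| lies above the Hamming bound, so no 2-ary code of length 11 with d ≥ 5 can have 46 codewords.


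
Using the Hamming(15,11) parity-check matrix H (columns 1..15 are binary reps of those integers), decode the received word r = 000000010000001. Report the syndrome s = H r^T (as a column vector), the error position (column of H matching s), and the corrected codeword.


s = (0, 1, 1, 1)^T, error position = 7, corrected codeword c = 000000110000001

Compute s = H r^T mod 2 one row at a time:
  s_1 = 1 + 0 + 0 + 0 + 0 + 0 + 0 + 1 = 2 ≡ 0 (mod 2).
  s_2 = 0 + 0 + 0 + 0 + 0 + 0 + 0 + 1 = 1 ≡ 1 (mod 2).
  s_3 = 0 + 0 + 0 + 0 + 0 + 0 + 0 + 1 = 1 ≡ 1 (mod 2).
  s_4 = 0 + 0 + 0 + 0 + 0 + 0 + 0 + 1 = 1 ≡ 1 (mod 2).
s = (0, 1, 1, 1)^T — this equals column 7 of H (binary 0111), so error is at position 7.
Correct: flip bit 7 of r = 000000010000001 to get c = 000000110000001.


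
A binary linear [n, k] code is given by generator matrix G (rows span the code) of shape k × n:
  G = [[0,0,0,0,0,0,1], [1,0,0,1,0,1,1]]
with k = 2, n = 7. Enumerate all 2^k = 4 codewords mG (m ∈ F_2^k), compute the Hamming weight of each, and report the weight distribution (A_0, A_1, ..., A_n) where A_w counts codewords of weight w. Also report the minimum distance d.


Weight distribution: A_0 = 1, A_1 = 1, A_3 = 1, A_4 = 1. Minimum distance d = 1.

Enumerate all 2^2 = 4 messages m ∈ F_2^2.
For each, compute codeword c = mG in F_2^7, then tally its weight.
  m = 00 → c = 0000000, weight = 0.
  m = 10 → c = 0000001, weight = 1.
  m = 01 → c = 1001011, weight = 4.
  m = 11 → c = 1001010, weight = 3.
Tally weights:
  weight 0: 1 codewords.
  weight 1: 1 codewords.
  weight 3: 1 codewords.
  weight 4: 1 codewords.
Minimum distance d = smallest w > 0 with A_w > 0 = 1.
Sanity: Σ A_w = 4 = 2^2 = 4 ✓.


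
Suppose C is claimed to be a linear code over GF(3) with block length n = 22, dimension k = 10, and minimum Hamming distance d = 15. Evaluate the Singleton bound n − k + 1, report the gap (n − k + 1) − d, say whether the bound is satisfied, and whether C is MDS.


Singleton RHS = n − k + 1 = 13, slack = -2, bound violated (no such code; not MDS).

Singleton bound: d ≤ n − k + 1.
Here n = 22, k = 10, so n − k + 1 = 13.
Given d = 15, check d ≤ 13: NO.
Slack = (n − k + 1) − d = -2.
The slack is negative: d = 15 exceeds n − k + 1 = 13 by 2, so the Singleton bound is violated and no linear [22, 10, 15]_3 code can exist. In particular it is not MDS (MDS requires d = n − k + 1 exactly).
Description: the claimed parameters are [22, 10, 15]_3; such a code would be impossible (violates the Singleton bound).
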